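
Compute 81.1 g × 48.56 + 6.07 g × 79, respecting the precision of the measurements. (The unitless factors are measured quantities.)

4.42 × 10^3 g

81.1 × 48.56 = 3938.216 → 3.94 × 10^3 g (3 s.f., last digit at the 10^1 place).
6.07 × 79 = 479.53 → 4.8 × 10^2 g (2 s.f., last digit at the 10^1 place).
Sum: 4417.746 g; keep the coarser place, 10^1.
Result: 4.42 × 10^3 g.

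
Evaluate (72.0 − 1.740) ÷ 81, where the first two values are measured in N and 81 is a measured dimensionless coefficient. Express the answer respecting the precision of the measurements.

72.0 N − 1.740 N = 70.260 N; the difference is limited to 1 decimal place (3 s.f.).
Carrying full precision, 70.260 ÷ 81 = 0.867407407407… N; 81 has 2 s.f., so the result keeps min(3, 2) = 2 s.f.
Rounded to 2 significant figures: 8.7 × 10^-1 N.

8.7 × 10^-1 N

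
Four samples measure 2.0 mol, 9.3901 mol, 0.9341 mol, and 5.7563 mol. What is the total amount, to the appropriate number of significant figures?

18.1 mol

2.0 mol + 9.3901 mol + 0.9341 mol + 5.7563 mol = 18.0805 mol.
Addition/subtraction keeps the fewest decimal places: 2.0 → 1 decimal place, 9.3901 → 4 decimal places, 0.9341 → 4 decimal places, 5.7563 → 4 decimal places; limit is 1.
Rounded to 1 decimal place: 18.1 mol.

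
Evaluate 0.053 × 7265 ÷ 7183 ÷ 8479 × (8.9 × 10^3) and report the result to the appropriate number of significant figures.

0.053 × 7265 ÷ 7183 ÷ 8479 × (8.9 × 10^3) = 0.0562666414819…
Multiplication/division keeps the fewest significant figures: 0.053 → 2 s.f., 7265 → 4 s.f., 7183 → 4 s.f., 8479 → 4 s.f., 8.9 × 10^3 → 2 s.f.; limit is 2.
Rounded to 2 significant figures: 0.056.

0.056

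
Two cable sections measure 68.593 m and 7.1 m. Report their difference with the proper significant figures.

61.5 m

68.593 m − 7.1 m = 61.493 m.
Addition/subtraction keeps the fewest decimal places: 68.593 → 3 decimal places, 7.1 → 1 decimal place; limit is 1.
Rounded to 1 decimal place: 61.5 m.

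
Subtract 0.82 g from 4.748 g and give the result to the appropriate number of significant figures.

4.748 g − 0.82 g = 3.928 g.
Addition/subtraction keeps the fewest decimal places: 4.748 → 3 decimal places, 0.82 → 2 decimal places; limit is 2.
Rounded to 2 decimal places: 3.93 g.

3.93 g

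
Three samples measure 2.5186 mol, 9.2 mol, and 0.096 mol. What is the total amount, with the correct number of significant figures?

11.8 mol

2.5186 mol + 9.2 mol + 0.096 mol = 11.8146 mol.
Addition/subtraction keeps the fewest decimal places: 2.5186 → 4 decimal places, 9.2 → 1 decimal place, 0.096 → 3 decimal places; limit is 1.
Rounded to 1 decimal place: 11.8 mol.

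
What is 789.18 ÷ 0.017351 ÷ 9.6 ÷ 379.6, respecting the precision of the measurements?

789.18 ÷ 0.017351 ÷ 9.6 ÷ 379.6 = 12.4811362424…
Multiplication/division keeps the fewest significant figures: 789.18 → 5 s.f., 0.017351 → 5 s.f., 9.6 → 2 s.f., 379.6 → 4 s.f.; limit is 2.
Rounded to 2 significant figures: 12.

12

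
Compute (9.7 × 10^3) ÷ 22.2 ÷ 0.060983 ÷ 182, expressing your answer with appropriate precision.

(9.7 × 10^3) ÷ 22.2 ÷ 0.060983 ÷ 182 = 39.3675680231…
Multiplication/division keeps the fewest significant figures: 9.7 × 10^3 → 2 s.f., 22.2 → 3 s.f., 0.060983 → 5 s.f., 182 → 3 s.f.; limit is 2.
Rounded to 2 significant figures: 39.

39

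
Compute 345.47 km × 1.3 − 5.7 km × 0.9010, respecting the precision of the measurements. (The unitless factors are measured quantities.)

345.47 × 1.3 = 449.111 → 4.5 × 10^2 km (2 s.f., last digit at the 10^1 place).
5.7 × 0.9010 = 5.1357 → 5.1 km (2 s.f., last digit at the 10^-1 place).
Difference: 443.9753 km; keep the coarser place, 10^1.
Result: 4.4 × 10^2 km.

4.4 × 10^2 km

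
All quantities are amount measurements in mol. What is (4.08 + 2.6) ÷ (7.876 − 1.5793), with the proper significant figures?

4.08 + 2.6 = 6.68, limited to 1 d.p. → 2 s.f.; 7.876 − 1.5793 = 6.2967, limited to 3 d.p. → 4 s.f.
Carrying full precision, 6.68 ÷ 6.2967 = 1.06087315578…; keep min(2, 4) = 2 s.f.
Rounded to 2 significant figures: 1.1.

1.1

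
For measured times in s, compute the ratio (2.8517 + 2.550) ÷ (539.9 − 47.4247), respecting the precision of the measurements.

0.01097

2.8517 + 2.550 = 5.4017, limited to 3 d.p. → 4 s.f.; 539.9 − 47.4247 = 492.4753, limited to 1 d.p. → 4 s.f.
Carrying full precision, 5.4017 ÷ 492.4753 = 0.0109684688755…; keep min(4, 4) = 4 s.f.
Rounded to 4 significant figures: 0.01097.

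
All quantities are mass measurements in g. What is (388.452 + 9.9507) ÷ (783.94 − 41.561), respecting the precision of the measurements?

0.53666

388.452 + 9.9507 = 398.4027, limited to 3 d.p. → 6 s.f.; 783.94 − 41.561 = 742.379, limited to 2 d.p. → 5 s.f.
Carrying full precision, 398.4027 ÷ 742.379 = 0.536656748103…; keep min(6, 5) = 5 s.f.
Rounded to 5 significant figures: 0.53666.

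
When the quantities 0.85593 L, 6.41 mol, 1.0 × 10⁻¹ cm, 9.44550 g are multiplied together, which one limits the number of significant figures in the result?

0.85593 L → 5 s.f.; 6.41 mol → 3 s.f.; 1.0 × 10⁻¹ cm → 2 s.f.; 9.44550 g → 6 s.f.
The fewest is 2 significant figures, from 1.0 × 10⁻¹ cm.

1.0 × 10⁻¹ cm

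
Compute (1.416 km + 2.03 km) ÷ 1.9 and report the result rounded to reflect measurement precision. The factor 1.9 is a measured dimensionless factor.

1.416 km + 2.03 km = 3.446 km; the sum is limited to 2 decimal places (3 s.f.).
Carrying full precision, 3.446 ÷ 1.9 = 1.81368421053… km; 1.9 has 2 s.f., so the result keeps min(3, 2) = 2 s.f.
Rounded to 2 significant figures: 1.8 km.

1.8 km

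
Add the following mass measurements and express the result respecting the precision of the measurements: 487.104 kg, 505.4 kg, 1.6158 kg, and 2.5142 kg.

996.6 kg

487.104 kg + 505.4 kg + 1.6158 kg + 2.5142 kg = 996.6340 kg.
Addition/subtraction keeps the fewest decimal places: 487.104 → 3 decimal places, 505.4 → 1 decimal place, 1.6158 → 4 decimal places, 2.5142 → 4 decimal places; limit is 1.
Rounded to 1 decimal place: 996.6 kg.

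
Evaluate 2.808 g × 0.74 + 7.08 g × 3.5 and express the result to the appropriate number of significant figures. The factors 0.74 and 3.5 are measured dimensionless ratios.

2.808 × 0.74 = 2.07792 → 2.1 g (2 s.f., last digit at the 10^-1 place).
7.08 × 3.5 = 24.78 → 25 g (2 s.f., last digit at the 10^0 place).
Sum: 26.85792 g; keep the coarser place, 10^0.
Result: 27 g.

27 g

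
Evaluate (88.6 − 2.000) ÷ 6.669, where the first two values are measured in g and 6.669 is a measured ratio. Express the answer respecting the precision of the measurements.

88.6 g − 2.000 g = 86.600 g; the difference is limited to 1 decimal place (3 s.f.).
Carrying full precision, 86.600 ÷ 6.669 = 12.9854550907… g; 6.669 has 4 s.f., so the result keeps min(3, 4) = 3 s.f.
Rounded to 3 significant figures: 13.0 g.

13.0 g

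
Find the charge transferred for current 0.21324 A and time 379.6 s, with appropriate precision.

80.95 C

charge transferred = 0.21324 A × 379.6 s = 80.945904 C.
0.21324 has 5 significant figures; 379.6 has 4.
Division/multiplication keeps the fewest: 4 significant figures.
Rounded: 80.95 C.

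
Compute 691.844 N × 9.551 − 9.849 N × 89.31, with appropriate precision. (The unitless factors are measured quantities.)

5.728 × 10³ N

691.844 × 9.551 = 6607.802044 → 6608 N (4 s.f., last digit at the 10^0 place).
9.849 × 89.31 = 879.61419 → 879.6 N (4 s.f., last digit at the 10^-1 place).
Difference: 5728.187854 N; keep the coarser place, 10^0.
Result: 5.728 × 10³ N.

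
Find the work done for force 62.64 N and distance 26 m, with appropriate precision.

work done = 62.64 N × 26 m = 1628.64 J.
62.64 has 4 significant figures; 26 has 2.
Division/multiplication keeps the fewest: 2 significant figures.
Rounded: 1.6 × 10^3 J.

1.6 × 10^3 J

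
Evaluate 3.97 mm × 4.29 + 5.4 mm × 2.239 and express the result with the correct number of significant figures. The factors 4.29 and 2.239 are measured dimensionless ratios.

29 mm

3.97 × 4.29 = 17.0313 → 17.0 mm (3 s.f., last digit at the 10^-1 place).
5.4 × 2.239 = 12.0906 → 12 mm (2 s.f., last digit at the 10^0 place).
Sum: 29.1219 mm; keep the coarser place, 10^0.
Result: 29 mm.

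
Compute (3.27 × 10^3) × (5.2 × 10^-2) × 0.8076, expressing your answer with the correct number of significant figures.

(3.27 × 10^3) × (5.2 × 10^-2) × 0.8076 = 137.324304
Multiplication/division keeps the fewest significant figures: 3.27 × 10^3 → 3 s.f., 5.2 × 10^-2 → 2 s.f., 0.8076 → 4 s.f.; limit is 2.
Rounded to 2 significant figures: 1.4 × 10^2.

1.4 × 10^2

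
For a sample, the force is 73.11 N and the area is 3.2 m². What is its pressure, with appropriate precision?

pressure = 73.11 N ÷ 3.2 m² = 22.846875 Pa.
73.11 has 4 significant figures; 3.2 has 2.
Division/multiplication keeps the fewest: 2 significant figures.
Rounded: 23 Pa.

23 Pa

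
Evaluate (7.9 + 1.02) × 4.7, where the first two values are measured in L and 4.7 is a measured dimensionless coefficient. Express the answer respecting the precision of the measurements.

42 L

7.9 L + 1.02 L = 8.92 L; the sum is limited to 1 decimal place (2 s.f.).
Carrying full precision, 8.92 × 4.7 = 41.924 L; 4.7 has 2 s.f., so the result keeps min(2, 2) = 2 s.f.
Rounded to 2 significant figures: 42 L.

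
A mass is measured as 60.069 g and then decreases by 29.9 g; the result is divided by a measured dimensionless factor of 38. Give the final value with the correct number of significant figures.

0.79 g

60.069 g − 29.9 g = 30.169 g; the difference is limited to 1 decimal place (3 s.f.).
Carrying full precision, 30.169 ÷ 38 = 0.793921052632… g; 38 has 2 s.f., so the result keeps min(3, 2) = 2 s.f.
Rounded to 2 significant figures: 0.79 g.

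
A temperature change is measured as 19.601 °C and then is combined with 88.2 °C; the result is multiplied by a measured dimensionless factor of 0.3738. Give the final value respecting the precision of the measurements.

40.30 °C

19.601 °C + 88.2 °C = 107.801 °C; the sum is limited to 1 decimal place (4 s.f.).
Carrying full precision, 107.801 × 0.3738 = 40.2960138 °C; 0.3738 has 4 s.f., so the result keeps min(4, 4) = 4 s.f.
Rounded to 4 significant figures: 40.30 °C.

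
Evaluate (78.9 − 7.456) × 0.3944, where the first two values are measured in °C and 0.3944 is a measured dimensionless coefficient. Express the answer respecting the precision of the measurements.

28.2 °C

78.9 °C − 7.456 °C = 71.444 °C; the difference is limited to 1 decimal place (3 s.f.).
Carrying full precision, 71.444 × 0.3944 = 28.1775136 °C; 0.3944 has 4 s.f., so the result keeps min(3, 4) = 3 s.f.
Rounded to 3 significant figures: 28.2 °C.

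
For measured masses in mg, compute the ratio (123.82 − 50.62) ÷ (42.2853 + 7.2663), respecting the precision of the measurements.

123.82 − 50.62 = 73.20, limited to 2 d.p. → 4 s.f.; 42.2853 + 7.2663 = 49.5516, limited to 4 d.p. → 6 s.f.
Carrying full precision, 73.20 ÷ 49.5516 = 1.4772479597…; keep min(4, 6) = 4 s.f.
Rounded to 4 significant figures: 1.477.

1.477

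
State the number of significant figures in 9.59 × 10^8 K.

3

9.59 × 10^8: in scientific notation every digit of the coefficient is significant.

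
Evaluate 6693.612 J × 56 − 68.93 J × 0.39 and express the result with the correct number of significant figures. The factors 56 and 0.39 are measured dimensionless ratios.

3.7 × 10^5 J

6693.612 × 56 = 374842.272 → 3.7 × 10^5 J (2 s.f., last digit at the 10^4 place).
68.93 × 0.39 = 26.8827 → 27 J (2 s.f., last digit at the 10^0 place).
Difference: 374815.3893 J; keep the coarser place, 10^4.
Result: 3.7 × 10^5 J.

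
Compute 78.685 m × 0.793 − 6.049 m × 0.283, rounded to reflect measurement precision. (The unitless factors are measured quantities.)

78.685 × 0.793 = 62.397205 → 62.4 m (3 s.f., last digit at the 10^-1 place).
6.049 × 0.283 = 1.711867 → 1.71 m (3 s.f., last digit at the 10^-2 place).
Difference: 60.685338 m; keep the coarser place, 10^-1.
Result: 60.7 m.

60.7 m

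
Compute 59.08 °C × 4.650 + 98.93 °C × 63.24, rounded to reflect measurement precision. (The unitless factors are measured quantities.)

6531 °C

59.08 × 4.650 = 274.722 → 274.7 °C (4 s.f., last digit at the 10^-1 place).
98.93 × 63.24 = 6256.3332 → 6256 °C (4 s.f., last digit at the 10^0 place).
Sum: 6531.0552 °C; keep the coarser place, 10^0.
Result: 6531 °C.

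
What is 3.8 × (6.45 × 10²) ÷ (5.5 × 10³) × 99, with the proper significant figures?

44

3.8 × (6.45 × 10²) ÷ (5.5 × 10³) × 99 = 44.118
Multiplication/division keeps the fewest significant figures: 3.8 → 2 s.f., 6.45 × 10² → 3 s.f., 5.5 × 10³ → 2 s.f., 99 → 2 s.f.; limit is 2.
Rounded to 2 significant figures: 44.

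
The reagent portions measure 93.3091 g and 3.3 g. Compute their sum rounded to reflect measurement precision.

93.3091 g + 3.3 g = 96.6091 g.
Addition/subtraction keeps the fewest decimal places: 93.3091 → 4 decimal places, 3.3 → 1 decimal place; limit is 1.
Rounded to 1 decimal place: 96.6 g.

96.6 g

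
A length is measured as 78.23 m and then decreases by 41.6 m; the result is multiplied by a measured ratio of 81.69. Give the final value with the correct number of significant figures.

78.23 m − 41.6 m = 36.63 m; the difference is limited to 1 decimal place (3 s.f.).
Carrying full precision, 36.63 × 81.69 = 2992.3047 m; 81.69 has 4 s.f., so the result keeps min(3, 4) = 3 s.f.
Rounded to 3 significant figures: 2.99 × 10^3 m.

2.99 × 10^3 m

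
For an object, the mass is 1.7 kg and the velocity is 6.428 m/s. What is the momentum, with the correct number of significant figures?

momentum = 1.7 kg × 6.428 m/s = 10.9276 kg·m/s.
1.7 has 2 significant figures; 6.428 has 4.
Division/multiplication keeps the fewest: 2 significant figures.
Rounded: 11 kg·m/s.

11 kg·m/s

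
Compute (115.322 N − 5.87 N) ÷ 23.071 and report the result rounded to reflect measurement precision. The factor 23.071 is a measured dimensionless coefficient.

115.322 N − 5.87 N = 109.452 N; the difference is limited to 2 decimal places (5 s.f.).
Carrying full precision, 109.452 ÷ 23.071 = 4.744137662… N; 23.071 has 5 s.f., so the result keeps min(5, 5) = 5 s.f.
Rounded to 5 significant figures: 4.7441 N.

4.7441 N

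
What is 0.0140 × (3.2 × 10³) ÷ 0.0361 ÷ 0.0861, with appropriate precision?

1.4 × 10⁴

0.0140 × (3.2 × 10³) ÷ 0.0361 ÷ 0.0861 = 14413.4405333…
Multiplication/division keeps the fewest significant figures: 0.0140 → 3 s.f., 3.2 × 10³ → 2 s.f., 0.0361 → 3 s.f., 0.0861 → 3 s.f.; limit is 2.
Rounded to 2 significant figures: 1.4 × 10⁴.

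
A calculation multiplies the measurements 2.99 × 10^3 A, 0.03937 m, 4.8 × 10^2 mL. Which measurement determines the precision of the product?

2.99 × 10^3 A → 3 s.f.; 0.03937 m → 4 s.f.; 4.8 × 10^2 mL → 2 s.f.
The fewest is 2 significant figures, from 4.8 × 10^2 mL.

4.8 × 10^2 mL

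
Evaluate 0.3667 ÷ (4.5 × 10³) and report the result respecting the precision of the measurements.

0.3667 ÷ (4.5 × 10³) = 0.0000814888888889…
Multiplication/division keeps the fewest significant figures: 0.3667 → 4 s.f., 4.5 × 10³ → 2 s.f.; limit is 2.
Rounded to 2 significant figures: 8.1 × 10⁻⁵.

8.1 × 10⁻⁵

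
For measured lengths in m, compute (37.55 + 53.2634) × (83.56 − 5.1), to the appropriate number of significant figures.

7.13 × 10³ m²

37.55 + 53.2634 = 90.8134, limited to 2 d.p. → 4 s.f.; 83.56 − 5.1 = 78.46, limited to 1 d.p. → 3 s.f.
Carrying full precision, 90.8134 × 78.46 = 7125.219364; keep min(4, 3) = 3 s.f.
Rounded to 3 significant figures: 7.13 × 10³ m².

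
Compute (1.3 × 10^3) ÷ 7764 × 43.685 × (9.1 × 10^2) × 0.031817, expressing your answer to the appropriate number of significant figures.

(1.3 × 10^3) ÷ 7764 × 43.685 × (9.1 × 10^2) × 0.031817 = 211.782848794…
Multiplication/division keeps the fewest significant figures: 1.3 × 10^3 → 2 s.f., 7764 → 4 s.f., 43.685 → 5 s.f., 9.1 × 10^2 → 2 s.f., 0.031817 → 5 s.f.; limit is 2.
Rounded to 2 significant figures: 2.1 × 10^2.

2.1 × 10^2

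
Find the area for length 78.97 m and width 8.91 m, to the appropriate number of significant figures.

704 m²

area = 78.97 m × 8.91 m = 703.6227 m².
78.97 has 4 significant figures; 8.91 has 3.
Division/multiplication keeps the fewest: 3 significant figures.
Rounded: 704 m².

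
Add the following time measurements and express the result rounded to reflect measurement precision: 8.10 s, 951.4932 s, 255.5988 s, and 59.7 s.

8.10 s + 951.4932 s + 255.5988 s + 59.7 s = 1274.8920 s.
Addition/subtraction keeps the fewest decimal places: 8.10 → 2 decimal places, 951.4932 → 4 decimal places, 255.5988 → 4 decimal places, 59.7 → 1 decimal place; limit is 1.
Rounded to 1 decimal place: 1.2749 × 10³ s.

1.2749 × 10³ s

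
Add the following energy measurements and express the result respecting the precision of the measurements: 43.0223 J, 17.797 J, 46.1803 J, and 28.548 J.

1.35548 × 10^2 J

43.0223 J + 17.797 J + 46.1803 J + 28.548 J = 135.5476 J.
Addition/subtraction keeps the fewest decimal places: 43.0223 → 4 decimal places, 17.797 → 3 decimal places, 46.1803 → 4 decimal places, 28.548 → 3 decimal places; limit is 3.
Rounded to 3 decimal places: 1.35548 × 10^2 J.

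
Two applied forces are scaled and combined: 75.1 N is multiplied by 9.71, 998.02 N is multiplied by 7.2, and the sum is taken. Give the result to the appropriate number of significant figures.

7.9 × 10³ N

75.1 × 9.71 = 729.221 → 729 N (3 s.f., last digit at the 10^0 place).
998.02 × 7.2 = 7185.744 → 7.2 × 10³ N (2 s.f., last digit at the 10^2 place).
Sum: 7914.965 N; keep the coarser place, 10^2.
Result: 7.9 × 10³ N.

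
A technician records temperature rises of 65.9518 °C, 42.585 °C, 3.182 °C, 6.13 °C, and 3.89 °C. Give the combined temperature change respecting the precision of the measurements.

65.9518 °C + 42.585 °C + 3.182 °C + 6.13 °C + 3.89 °C = 121.7388 °C.
Addition/subtraction keeps the fewest decimal places: 65.9518 → 4 decimal places, 42.585 → 3 decimal places, 3.182 → 3 decimal places, 6.13 → 2 decimal places, 3.89 → 2 decimal places; limit is 2.
Rounded to 2 decimal places: 121.74 °C.

121.74 °C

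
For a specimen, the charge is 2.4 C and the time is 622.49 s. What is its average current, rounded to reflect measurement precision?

0.0039 A

average current = 2.4 C ÷ 622.49 s = 0.00385548362223… A.
2.4 has 2 significant figures; 622.49 has 5.
Division/multiplication keeps the fewest: 2 significant figures.
Rounded: 0.0039 A.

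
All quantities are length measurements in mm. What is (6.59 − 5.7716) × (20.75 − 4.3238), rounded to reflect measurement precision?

6.59 − 5.7716 = 0.8184, limited to 2 d.p. → 2 s.f.; 20.75 − 4.3238 = 16.4262, limited to 2 d.p. → 4 s.f.
Carrying full precision, 0.8184 × 16.4262 = 13.44320208; keep min(2, 4) = 2 s.f.
Rounded to 2 significant figures: 13 mm².

13 mm²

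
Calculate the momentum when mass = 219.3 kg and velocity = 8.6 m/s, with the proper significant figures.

1.9 × 10³ kg·m/s

momentum = 219.3 kg × 8.6 m/s = 1885.98 kg·m/s.
219.3 has 4 significant figures; 8.6 has 2.
Division/multiplication keeps the fewest: 2 significant figures.
Rounded: 1.9 × 10³ kg·m/s.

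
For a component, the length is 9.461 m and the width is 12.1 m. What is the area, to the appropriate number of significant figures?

area = 9.461 m × 12.1 m = 114.4781 m².
9.461 has 4 significant figures; 12.1 has 3.
Division/multiplication keeps the fewest: 3 significant figures.
Rounded: 114 m².

114 m²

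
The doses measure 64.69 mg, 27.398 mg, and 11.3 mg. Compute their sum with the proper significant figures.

103.4 mg

64.69 mg + 27.398 mg + 11.3 mg = 103.388 mg.
Addition/subtraction keeps the fewest decimal places: 64.69 → 2 decimal places, 27.398 → 3 decimal places, 11.3 → 1 decimal place; limit is 1.
Rounded to 1 decimal place: 103.4 mg.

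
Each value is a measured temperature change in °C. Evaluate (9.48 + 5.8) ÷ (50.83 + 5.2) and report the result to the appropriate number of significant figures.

9.48 + 5.8 = 15.28, limited to 1 d.p. → 3 s.f.; 50.83 + 5.2 = 56.03, limited to 1 d.p. → 3 s.f.
Carrying full precision, 15.28 ÷ 56.03 = 0.272711047653…; keep min(3, 3) = 3 s.f.
Rounded to 3 significant figures: 0.273.

0.273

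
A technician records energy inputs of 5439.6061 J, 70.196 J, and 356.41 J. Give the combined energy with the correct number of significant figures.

5439.6061 J + 70.196 J + 356.41 J = 5866.2121 J.
Addition/subtraction keeps the fewest decimal places: 5439.6061 → 4 decimal places, 70.196 → 3 decimal places, 356.41 → 2 decimal places; limit is 2.
Rounded to 2 decimal places: 5866.21 J.

5866.21 J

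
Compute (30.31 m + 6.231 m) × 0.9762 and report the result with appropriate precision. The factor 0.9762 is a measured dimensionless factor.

30.31 m + 6.231 m = 36.541 m; the sum is limited to 2 decimal places (4 s.f.).
Carrying full precision, 36.541 × 0.9762 = 35.6713242 m; 0.9762 has 4 s.f., so the result keeps min(4, 4) = 4 s.f.
Rounded to 4 significant figures: 35.67 m.

35.67 m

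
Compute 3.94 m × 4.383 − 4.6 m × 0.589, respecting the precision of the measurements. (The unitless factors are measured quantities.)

3.94 × 4.383 = 17.26902 → 17.3 m (3 s.f., last digit at the 10^-1 place).
4.6 × 0.589 = 2.7094 → 2.7 m (2 s.f., last digit at the 10^-1 place).
Difference: 14.55962 m; keep the coarser place, 10^-1.
Result: 14.6 m.

14.6 m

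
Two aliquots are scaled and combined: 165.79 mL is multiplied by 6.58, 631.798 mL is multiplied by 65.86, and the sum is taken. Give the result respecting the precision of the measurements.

4.270 × 10⁴ mL

165.79 × 6.58 = 1090.8982 → 1.09 × 10³ mL (3 s.f., last digit at the 10^1 place).
631.798 × 65.86 = 41610.21628 → 4.161 × 10⁴ mL (4 s.f., last digit at the 10^1 place).
Sum: 42701.11448 mL; keep the coarser place, 10^1.
Result: 4.270 × 10⁴ mL.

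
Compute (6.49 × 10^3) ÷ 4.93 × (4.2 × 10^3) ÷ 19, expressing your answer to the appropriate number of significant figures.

2.9 × 10^5

(6.49 × 10^3) ÷ 4.93 × (4.2 × 10^3) ÷ 19 = 291000.320273…
Multiplication/division keeps the fewest significant figures: 6.49 × 10^3 → 3 s.f., 4.93 → 3 s.f., 4.2 × 10^3 → 2 s.f., 19 → 2 s.f.; limit is 2.
Rounded to 2 significant figures: 2.9 × 10^5.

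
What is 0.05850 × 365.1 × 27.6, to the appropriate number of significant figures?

0.05850 × 365.1 × 27.6 = 589.49046
Multiplication/division keeps the fewest significant figures: 0.05850 → 4 s.f., 365.1 → 4 s.f., 27.6 → 3 s.f.; limit is 3.
Rounded to 3 significant figures: 5.89 × 10^2.

5.89 × 10^2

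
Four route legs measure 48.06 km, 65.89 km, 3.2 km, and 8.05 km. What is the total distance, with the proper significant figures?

125.2 km

48.06 km + 65.89 km + 3.2 km + 8.05 km = 125.20 km.
Addition/subtraction keeps the fewest decimal places: 48.06 → 2 decimal places, 65.89 → 2 decimal places, 3.2 → 1 decimal place, 8.05 → 2 decimal places; limit is 1.
Rounded to 1 decimal place: 125.2 km.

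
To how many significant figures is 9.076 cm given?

4

9.076: zeros between nonzero digits are significant.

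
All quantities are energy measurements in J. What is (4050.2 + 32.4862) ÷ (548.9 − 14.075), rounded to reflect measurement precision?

7.634

4050.2 + 32.4862 = 4082.6862, limited to 1 d.p. → 5 s.f.; 548.9 − 14.075 = 534.825, limited to 1 d.p. → 4 s.f.
Carrying full precision, 4082.6862 ÷ 534.825 = 7.63368615902…; keep min(5, 4) = 4 s.f.
Rounded to 4 significant figures: 7.634.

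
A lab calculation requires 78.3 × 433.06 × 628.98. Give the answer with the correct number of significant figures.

78.3 × 433.06 × 628.98 = 21327829.97…
Multiplication/division keeps the fewest significant figures: 78.3 → 3 s.f., 433.06 → 5 s.f., 628.98 → 5 s.f.; limit is 3.
Rounded to 3 significant figures: 2.13 × 10⁷.

2.13 × 10⁷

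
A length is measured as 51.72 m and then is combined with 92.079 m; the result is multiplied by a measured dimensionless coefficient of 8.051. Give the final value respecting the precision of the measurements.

1158 m

51.72 m + 92.079 m = 143.799 m; the sum is limited to 2 decimal places (5 s.f.).
Carrying full precision, 143.799 × 8.051 = 1157.725749 m; 8.051 has 4 s.f., so the result keeps min(5, 4) = 4 s.f.
Rounded to 4 significant figures: 1158 m.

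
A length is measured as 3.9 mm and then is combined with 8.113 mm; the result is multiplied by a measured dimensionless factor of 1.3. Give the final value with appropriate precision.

3.9 mm + 8.113 mm = 12.013 mm; the sum is limited to 1 decimal place (3 s.f.).
Carrying full precision, 12.013 × 1.3 = 15.6169 mm; 1.3 has 2 s.f., so the result keeps min(3, 2) = 2 s.f.
Rounded to 2 significant figures: 16 mm.

16 mm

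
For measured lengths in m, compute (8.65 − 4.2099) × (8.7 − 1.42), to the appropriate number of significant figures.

32 m²

8.65 − 4.2099 = 4.4401, limited to 2 d.p. → 3 s.f.; 8.7 − 1.42 = 7.28, limited to 1 d.p. → 2 s.f.
Carrying full precision, 4.4401 × 7.28 = 32.323928; keep min(3, 2) = 2 s.f.
Rounded to 2 significant figures: 32 m².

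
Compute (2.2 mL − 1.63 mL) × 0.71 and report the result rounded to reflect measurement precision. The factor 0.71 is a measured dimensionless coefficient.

0.4 mL

2.2 mL − 1.63 mL = 0.57 mL; the difference is limited to 1 decimal place (1 s.f.).
Carrying full precision, 0.57 × 0.71 = 0.4047 mL; 0.71 has 2 s.f., so the result keeps min(1, 2) = 1 s.f.
Rounded to 1 significant figure: 0.4 mL.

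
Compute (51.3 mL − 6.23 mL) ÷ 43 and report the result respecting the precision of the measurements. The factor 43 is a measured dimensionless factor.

1.0 mL

51.3 mL − 6.23 mL = 45.07 mL; the difference is limited to 1 decimal place (3 s.f.).
Carrying full precision, 45.07 ÷ 43 = 1.04813953488… mL; 43 has 2 s.f., so the result keeps min(3, 2) = 2 s.f.
Rounded to 2 significant figures: 1.0 mL.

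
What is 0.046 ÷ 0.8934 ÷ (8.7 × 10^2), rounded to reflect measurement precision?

5.9 × 10^-5

0.046 ÷ 0.8934 ÷ (8.7 × 10^2) = 0.0000591824079006…
Multiplication/division keeps the fewest significant figures: 0.046 → 2 s.f., 0.8934 → 4 s.f., 8.7 × 10^2 → 2 s.f.; limit is 2.
Rounded to 2 significant figures: 5.9 × 10^-5.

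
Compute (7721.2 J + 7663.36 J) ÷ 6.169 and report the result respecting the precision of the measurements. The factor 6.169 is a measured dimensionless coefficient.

2494 J

7721.2 J + 7663.36 J = 15384.56 J; the sum is limited to 1 decimal place (6 s.f.).
Carrying full precision, 15384.56 ÷ 6.169 = 2493.84989463… J; 6.169 has 4 s.f., so the result keeps min(6, 4) = 4 s.f.
Rounded to 4 significant figures: 2494 J.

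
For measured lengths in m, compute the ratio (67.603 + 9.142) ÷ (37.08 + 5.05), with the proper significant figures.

1.822

67.603 + 9.142 = 76.745, limited to 3 d.p. → 5 s.f.; 37.08 + 5.05 = 42.13, limited to 2 d.p. → 4 s.f.
Carrying full precision, 76.745 ÷ 42.13 = 1.82162354617…; keep min(5, 4) = 4 s.f.
Rounded to 4 significant figures: 1.822.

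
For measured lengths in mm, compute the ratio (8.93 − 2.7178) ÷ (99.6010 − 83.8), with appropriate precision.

8.93 − 2.7178 = 6.2122, limited to 2 d.p. → 3 s.f.; 99.6010 − 83.8 = 15.8010, limited to 1 d.p. → 3 s.f.
Carrying full precision, 6.2122 ÷ 15.8010 = 0.393152332131…; keep min(3, 3) = 3 s.f.
Rounded to 3 significant figures: 0.393.

0.393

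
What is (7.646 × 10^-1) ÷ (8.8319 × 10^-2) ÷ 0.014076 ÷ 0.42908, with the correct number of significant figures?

1433

(7.646 × 10^-1) ÷ (8.8319 × 10^-2) ÷ 0.014076 ÷ 0.42908 = 1433.38422477…
Multiplication/division keeps the fewest significant figures: 7.646 × 10^-1 → 4 s.f., 8.8319 × 10^-2 → 5 s.f., 0.014076 → 5 s.f., 0.42908 → 5 s.f.; limit is 4.
Rounded to 4 significant figures: 1433.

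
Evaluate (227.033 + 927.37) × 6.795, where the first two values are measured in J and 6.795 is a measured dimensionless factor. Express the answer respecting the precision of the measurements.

7844 J

227.033 J + 927.37 J = 1154.403 J; the sum is limited to 2 decimal places (6 s.f.).
Carrying full precision, 1154.403 × 6.795 = 7844.168385 J; 6.795 has 4 s.f., so the result keeps min(6, 4) = 4 s.f.
Rounded to 4 significant figures: 7844 J.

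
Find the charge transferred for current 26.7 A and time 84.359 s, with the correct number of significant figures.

charge transferred = 26.7 A × 84.359 s = 2252.3853 C.
26.7 has 3 significant figures; 84.359 has 5.
Division/multiplication keeps the fewest: 3 significant figures.
Rounded: 2.25 × 10^3 C.

2.25 × 10^3 C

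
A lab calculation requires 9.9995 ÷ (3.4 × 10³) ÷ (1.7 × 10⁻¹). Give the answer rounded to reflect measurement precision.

9.9995 ÷ (3.4 × 10³) ÷ (1.7 × 10⁻¹) = 0.0173001730104…
Multiplication/division keeps the fewest significant figures: 9.9995 → 5 s.f., 3.4 × 10³ → 2 s.f., 1.7 × 10⁻¹ → 2 s.f.; limit is 2.
Rounded to 2 significant figures: 0.017.

0.017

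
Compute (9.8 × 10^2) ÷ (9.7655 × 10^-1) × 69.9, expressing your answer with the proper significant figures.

7.0 × 10^4

(9.8 × 10^2) ÷ (9.7655 × 10^-1) × 69.9 = 70146.9458809…
Multiplication/division keeps the fewest significant figures: 9.8 × 10^2 → 2 s.f., 9.7655 × 10^-1 → 5 s.f., 69.9 → 3 s.f.; limit is 2.
Rounded to 2 significant figures: 7.0 × 10^4.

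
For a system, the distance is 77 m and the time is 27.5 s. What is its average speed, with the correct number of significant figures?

average speed = 77 m ÷ 27.5 s = 2.8 m/s.
77 has 2 significant figures; 27.5 has 3.
Division/multiplication keeps the fewest: 2 significant figures.
Rounded: 2.8 m/s.

2.8 m/s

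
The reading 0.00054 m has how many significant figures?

2

0.00054: leading zeros are not significant.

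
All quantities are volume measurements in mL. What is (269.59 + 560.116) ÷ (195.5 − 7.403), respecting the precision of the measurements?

269.59 + 560.116 = 829.706, limited to 2 d.p. → 5 s.f.; 195.5 − 7.403 = 188.097, limited to 1 d.p. → 4 s.f.
Carrying full precision, 829.706 ÷ 188.097 = 4.41105387114…; keep min(5, 4) = 4 s.f.
Rounded to 4 significant figures: 4.411.

4.411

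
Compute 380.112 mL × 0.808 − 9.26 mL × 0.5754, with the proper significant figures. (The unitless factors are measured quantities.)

302 mL

380.112 × 0.808 = 307.130496 → 3.07 × 10^2 mL (3 s.f., last digit at the 10^0 place).
9.26 × 0.5754 = 5.328204 → 5.33 mL (3 s.f., last digit at the 10^-2 place).
Difference: 301.802292 mL; keep the coarser place, 10^0.
Result: 302 mL.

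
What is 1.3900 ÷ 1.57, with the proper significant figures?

1.3900 ÷ 1.57 = 0.885350318471…
Multiplication/division keeps the fewest significant figures: 1.3900 → 5 s.f., 1.57 → 3 s.f.; limit is 3.
Rounded to 3 significant figures: 0.885.

0.885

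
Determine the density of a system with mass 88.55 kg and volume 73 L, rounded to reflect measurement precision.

1.2 kg/L

density = 88.55 kg ÷ 73 L = 1.21301369863… kg/L.
88.55 has 4 significant figures; 73 has 2.
Division/multiplication keeps the fewest: 2 significant figures.
Rounded: 1.2 kg/L.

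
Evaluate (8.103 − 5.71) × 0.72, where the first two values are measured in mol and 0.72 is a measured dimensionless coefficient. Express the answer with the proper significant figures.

1.7 mol

8.103 mol − 5.71 mol = 2.393 mol; the difference is limited to 2 decimal places (3 s.f.).
Carrying full precision, 2.393 × 0.72 = 1.72296 mol; 0.72 has 2 s.f., so the result keeps min(3, 2) = 2 s.f.
Rounded to 2 significant figures: 1.7 mol.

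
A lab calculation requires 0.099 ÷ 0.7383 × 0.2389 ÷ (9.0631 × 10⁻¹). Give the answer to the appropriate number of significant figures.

0.035

0.099 ÷ 0.7383 × 0.2389 ÷ (9.0631 × 10⁻¹) = 0.0353461164561…
Multiplication/division keeps the fewest significant figures: 0.099 → 2 s.f., 0.7383 → 4 s.f., 0.2389 → 4 s.f., 9.0631 × 10⁻¹ → 5 s.f.; limit is 2.
Rounded to 2 significant figures: 0.035.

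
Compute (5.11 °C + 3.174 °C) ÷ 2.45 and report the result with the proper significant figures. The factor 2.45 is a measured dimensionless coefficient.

5.11 °C + 3.174 °C = 8.284 °C; the sum is limited to 2 decimal places (3 s.f.).
Carrying full precision, 8.284 ÷ 2.45 = 3.3812244898… °C; 2.45 has 3 s.f., so the result keeps min(3, 3) = 3 s.f.
Rounded to 3 significant figures: 3.38 °C.

3.38 °C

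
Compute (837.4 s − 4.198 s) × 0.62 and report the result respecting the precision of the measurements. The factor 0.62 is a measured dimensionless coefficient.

837.4 s − 4.198 s = 833.202 s; the difference is limited to 1 decimal place (4 s.f.).
Carrying full precision, 833.202 × 0.62 = 516.58524 s; 0.62 has 2 s.f., so the result keeps min(4, 2) = 2 s.f.
Rounded to 2 significant figures: 5.2 × 10^2 s.

5.2 × 10^2 s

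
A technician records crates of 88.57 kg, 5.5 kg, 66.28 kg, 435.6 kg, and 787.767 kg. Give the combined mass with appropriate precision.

88.57 kg + 5.5 kg + 66.28 kg + 435.6 kg + 787.767 kg = 1383.717 kg.
Addition/subtraction keeps the fewest decimal places: 88.57 → 2 decimal places, 5.5 → 1 decimal place, 66.28 → 2 decimal places, 435.6 → 1 decimal place, 787.767 → 3 decimal places; limit is 1.
Rounded to 1 decimal place: 1.3837 × 10³ kg.

1.3837 × 10³ kg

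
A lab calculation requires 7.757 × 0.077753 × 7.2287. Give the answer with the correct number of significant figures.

4.360

7.757 × 0.077753 × 7.2287 = 4.3598459828…
Multiplication/division keeps the fewest significant figures: 7.757 → 4 s.f., 0.077753 → 5 s.f., 7.2287 → 5 s.f.; limit is 4.
Rounded to 4 significant figures: 4.360.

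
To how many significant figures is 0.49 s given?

2

0.49: leading zeros are not significant.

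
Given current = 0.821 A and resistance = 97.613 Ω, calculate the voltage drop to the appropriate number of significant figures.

voltage drop = 0.821 A × 97.613 Ω = 80.140273 V.
0.821 has 3 significant figures; 97.613 has 5.
Division/multiplication keeps the fewest: 3 significant figures.
Rounded: 80.1 V.

80.1 V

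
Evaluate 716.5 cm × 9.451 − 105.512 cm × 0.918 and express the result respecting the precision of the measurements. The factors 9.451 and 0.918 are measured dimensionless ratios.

6675 cm

716.5 × 9.451 = 6771.6415 → 6772 cm (4 s.f., last digit at the 10^0 place).
105.512 × 0.918 = 96.860016 → 96.9 cm (3 s.f., last digit at the 10^-1 place).
Difference: 6674.781484 cm; keep the coarser place, 10^0.
Result: 6675 cm.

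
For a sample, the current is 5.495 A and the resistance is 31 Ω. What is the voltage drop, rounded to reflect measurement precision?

voltage drop = 5.495 A × 31 Ω = 170.345 V.
5.495 has 4 significant figures; 31 has 2.
Division/multiplication keeps the fewest: 2 significant figures.
Rounded: 1.7 × 10² V.

1.7 × 10² V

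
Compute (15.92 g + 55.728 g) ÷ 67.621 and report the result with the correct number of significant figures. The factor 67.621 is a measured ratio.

15.92 g + 55.728 g = 71.648 g; the sum is limited to 2 decimal places (4 s.f.).
Carrying full precision, 71.648 ÷ 67.621 = 1.05955250588… g; 67.621 has 5 s.f., so the result keeps min(4, 5) = 4 s.f.
Rounded to 4 significant figures: 1.060 g.

1.060 g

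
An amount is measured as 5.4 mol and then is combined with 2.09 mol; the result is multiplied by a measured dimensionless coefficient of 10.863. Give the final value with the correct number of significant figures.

81 mol

5.4 mol + 2.09 mol = 7.49 mol; the sum is limited to 1 decimal place (2 s.f.).
Carrying full precision, 7.49 × 10.863 = 81.36387 mol; 10.863 has 5 s.f., so the result keeps min(2, 5) = 2 s.f.
Rounded to 2 significant figures: 81 mol.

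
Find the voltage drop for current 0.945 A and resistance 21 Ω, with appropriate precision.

voltage drop = 0.945 A × 21 Ω = 19.845 V.
0.945 has 3 significant figures; 21 has 2.
Division/multiplication keeps the fewest: 2 significant figures.
Rounded: 2.0 × 10¹ V.

2.0 × 10¹ V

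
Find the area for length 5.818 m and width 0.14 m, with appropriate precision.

0.81 m²

area = 5.818 m × 0.14 m = 0.81452 m².
5.818 has 4 significant figures; 0.14 has 2.
Division/multiplication keeps the fewest: 2 significant figures.
Rounded: 0.81 m².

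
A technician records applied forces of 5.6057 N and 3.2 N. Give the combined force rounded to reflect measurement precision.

5.6057 N + 3.2 N = 8.8057 N.
Addition/subtraction keeps the fewest decimal places: 5.6057 → 4 decimal places, 3.2 → 1 decimal place; limit is 1.
Rounded to 1 decimal place: 8.8 N.

8.8 N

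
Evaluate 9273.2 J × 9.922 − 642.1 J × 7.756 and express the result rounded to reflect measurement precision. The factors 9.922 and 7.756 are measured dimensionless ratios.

8.703 × 10^4 J

9273.2 × 9.922 = 92008.6904 → 9.201 × 10^4 J (4 s.f., last digit at the 10^1 place).
642.1 × 7.756 = 4980.1276 → 4980. J (4 s.f., last digit at the 10^0 place).
Difference: 87028.5628 J; keep the coarser place, 10^1.
Result: 8.703 × 10^4 J.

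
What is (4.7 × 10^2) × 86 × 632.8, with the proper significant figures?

2.6 × 10^7

(4.7 × 10^2) × 86 × 632.8 = 25577776
Multiplication/division keeps the fewest significant figures: 4.7 × 10^2 → 2 s.f., 86 → 2 s.f., 632.8 → 4 s.f.; limit is 2.
Rounded to 2 significant figures: 2.6 × 10^7.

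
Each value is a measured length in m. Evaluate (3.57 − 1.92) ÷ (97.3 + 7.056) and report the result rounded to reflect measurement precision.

0.0158

3.57 − 1.92 = 1.65, limited to 2 d.p. → 3 s.f.; 97.3 + 7.056 = 104.356, limited to 1 d.p. → 4 s.f.
Carrying full precision, 1.65 ÷ 104.356 = 0.0158112614512…; keep min(3, 4) = 3 s.f.
Rounded to 3 significant figures: 0.0158.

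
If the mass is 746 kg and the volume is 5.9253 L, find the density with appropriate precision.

density = 746 kg ÷ 5.9253 L = 125.900798272… kg/L.
746 has 3 significant figures; 5.9253 has 5.
Division/multiplication keeps the fewest: 3 significant figures.
Rounded: 126 kg/L.

126 kg/L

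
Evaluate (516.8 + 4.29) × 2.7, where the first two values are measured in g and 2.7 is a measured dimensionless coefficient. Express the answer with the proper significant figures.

1.4 × 10^3 g

516.8 g + 4.29 g = 521.09 g; the sum is limited to 1 decimal place (4 s.f.).
Carrying full precision, 521.09 × 2.7 = 1406.943 g; 2.7 has 2 s.f., so the result keeps min(4, 2) = 2 s.f.
Rounded to 2 significant figures: 1.4 × 10^3 g.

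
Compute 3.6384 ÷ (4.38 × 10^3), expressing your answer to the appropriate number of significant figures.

8.31 × 10^-4

3.6384 ÷ (4.38 × 10^3) = 0.000830684931507…
Multiplication/division keeps the fewest significant figures: 3.6384 → 5 s.f., 4.38 × 10^3 → 3 s.f.; limit is 3.
Rounded to 3 significant figures: 8.31 × 10^-4.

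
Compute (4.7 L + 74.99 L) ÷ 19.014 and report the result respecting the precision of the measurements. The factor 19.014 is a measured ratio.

4.7 L + 74.99 L = 79.69 L; the sum is limited to 1 decimal place (3 s.f.).
Carrying full precision, 79.69 ÷ 19.014 = 4.19112233091… L; 19.014 has 5 s.f., so the result keeps min(3, 5) = 3 s.f.
Rounded to 3 significant figures: 4.19 L.

4.19 L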